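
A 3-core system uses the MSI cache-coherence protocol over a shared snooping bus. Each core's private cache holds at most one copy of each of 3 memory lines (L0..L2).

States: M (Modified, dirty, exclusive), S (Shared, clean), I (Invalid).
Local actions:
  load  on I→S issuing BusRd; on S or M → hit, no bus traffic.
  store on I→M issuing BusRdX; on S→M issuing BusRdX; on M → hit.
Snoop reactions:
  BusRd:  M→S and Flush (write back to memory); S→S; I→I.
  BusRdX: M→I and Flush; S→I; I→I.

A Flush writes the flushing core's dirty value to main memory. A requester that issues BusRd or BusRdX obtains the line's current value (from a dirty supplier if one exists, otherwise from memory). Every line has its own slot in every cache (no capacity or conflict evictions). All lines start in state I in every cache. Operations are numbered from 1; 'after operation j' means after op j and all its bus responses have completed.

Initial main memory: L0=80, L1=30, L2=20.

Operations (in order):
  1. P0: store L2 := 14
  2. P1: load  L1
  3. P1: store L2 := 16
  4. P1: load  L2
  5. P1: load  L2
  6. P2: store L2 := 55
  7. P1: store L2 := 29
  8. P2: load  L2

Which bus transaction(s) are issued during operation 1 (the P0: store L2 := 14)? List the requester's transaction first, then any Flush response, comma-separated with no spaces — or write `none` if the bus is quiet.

1. P0: store L2 := 14  bus=[BusRdX]  L2: P0=M P1=I P2=I  mem[L2]=20
2. P1: load  L1  bus=[BusRd]  L1: P0=I P1=S P2=I  mem[L1]=30
3. P1: store L2 := 16  bus=[BusRdX,Flush]  L2: P0=I P1=M P2=I  mem[L2]=14
4. P1: load  L2  bus=[-]  L2: P0=I P1=M P2=I  mem[L2]=14
5. P1: load  L2  bus=[-]  L2: P0=I P1=M P2=I  mem[L2]=14
6. P2: store L2 := 55  bus=[BusRdX,Flush]  L2: P0=I P1=I P2=M  mem[L2]=16
7. P1: store L2 := 29  bus=[BusRdX,Flush]  L2: P0=I P1=M P2=I  mem[L2]=55
8. P2: load  L2  bus=[BusRd,Flush]  L2: P0=I P1=S P2=S  mem[L2]=29

bus = BusRdX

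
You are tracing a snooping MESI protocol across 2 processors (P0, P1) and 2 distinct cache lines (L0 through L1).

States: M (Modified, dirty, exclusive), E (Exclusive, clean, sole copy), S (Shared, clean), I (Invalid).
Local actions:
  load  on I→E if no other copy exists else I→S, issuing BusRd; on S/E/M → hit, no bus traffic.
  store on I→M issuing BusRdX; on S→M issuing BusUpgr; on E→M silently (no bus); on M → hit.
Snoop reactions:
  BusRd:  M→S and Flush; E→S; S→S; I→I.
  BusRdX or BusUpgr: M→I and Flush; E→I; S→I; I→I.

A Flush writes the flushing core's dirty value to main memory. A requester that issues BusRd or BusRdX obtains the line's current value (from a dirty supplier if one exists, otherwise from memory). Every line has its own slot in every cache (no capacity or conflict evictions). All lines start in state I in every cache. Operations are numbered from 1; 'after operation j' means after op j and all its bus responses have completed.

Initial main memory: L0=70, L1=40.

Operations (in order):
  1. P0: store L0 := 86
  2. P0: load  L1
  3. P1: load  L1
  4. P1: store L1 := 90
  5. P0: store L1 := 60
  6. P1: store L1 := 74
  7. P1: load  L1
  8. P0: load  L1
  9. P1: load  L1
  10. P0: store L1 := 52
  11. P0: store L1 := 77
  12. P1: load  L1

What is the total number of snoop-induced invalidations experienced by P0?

invalidations = 2

  op1 P0: store L0 := 86 → M/I on L0; bus BusRdX; mem=70
  op2 P0: load  L1 → E/I on L1; bus BusRd; mem=40
  op3 P1: load  L1 → S/S on L1; bus BusRd; mem=40
  op4 P1: store L1 := 90 → I/M on L1; bus BusUpgr; mem=40
  op5 P0: store L1 := 60 → M/I on L1; bus BusRdX Flush; mem=90
  op6 P1: store L1 := 74 → I/M on L1; bus BusRdX Flush; mem=60
  op7 P1: load  L1 → I/M on L1; bus (none); mem=60
  op8 P0: load  L1 → S/S on L1; bus BusRd Flush; mem=74
  op9 P1: load  L1 → S/S on L1; bus (none); mem=74
  op10 P0: store L1 := 52 → M/I on L1; bus BusUpgr; mem=74
  op11 P0: store L1 := 77 → M/I on L1; bus (none); mem=74
  op12 P1: load  L1 → S/S on L1; bus BusRd Flush; mem=77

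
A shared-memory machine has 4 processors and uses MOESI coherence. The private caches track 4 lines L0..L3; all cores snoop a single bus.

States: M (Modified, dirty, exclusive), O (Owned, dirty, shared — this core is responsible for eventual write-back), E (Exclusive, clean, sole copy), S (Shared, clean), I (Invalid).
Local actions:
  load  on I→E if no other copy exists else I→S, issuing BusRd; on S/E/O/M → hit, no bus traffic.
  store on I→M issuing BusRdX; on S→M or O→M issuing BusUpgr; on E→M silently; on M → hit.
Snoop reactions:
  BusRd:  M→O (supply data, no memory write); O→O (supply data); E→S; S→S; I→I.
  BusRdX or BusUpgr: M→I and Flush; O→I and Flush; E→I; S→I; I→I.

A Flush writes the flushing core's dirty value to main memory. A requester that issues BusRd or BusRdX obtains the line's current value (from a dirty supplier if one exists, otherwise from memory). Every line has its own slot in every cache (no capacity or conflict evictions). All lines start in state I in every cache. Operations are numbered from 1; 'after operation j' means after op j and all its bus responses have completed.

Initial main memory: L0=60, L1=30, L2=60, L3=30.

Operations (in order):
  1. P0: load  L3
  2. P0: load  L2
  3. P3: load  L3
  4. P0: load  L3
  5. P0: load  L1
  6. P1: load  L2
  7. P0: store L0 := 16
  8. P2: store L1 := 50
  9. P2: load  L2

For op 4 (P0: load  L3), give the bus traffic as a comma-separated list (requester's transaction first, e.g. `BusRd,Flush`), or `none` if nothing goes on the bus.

step 1: P0: load  L3  ⟶  EIII  (L3)  txn=BusRd  M[L3]=30
step 2: P0: load  L2  ⟶  EIII  (L2)  txn=BusRd  M[L2]=60
step 3: P3: load  L3  ⟶  SIIS  (L3)  txn=BusRd  M[L3]=30
step 4: P0: load  L3  ⟶  SIIS  (L3)  txn=∅  M[L3]=30
step 5: P0: load  L1  ⟶  EIII  (L1)  txn=BusRd  M[L1]=30
step 6: P1: load  L2  ⟶  SSII  (L2)  txn=BusRd  M[L2]=60
step 7: P0: store L0 := 16  ⟶  MIII  (L0)  txn=BusRdX  M[L0]=60
step 8: P2: store L1 := 50  ⟶  IIMI  (L1)  txn=BusRdX  M[L1]=30
step 9: P2: load  L2  ⟶  SSSI  (L2)  txn=BusRd  M[L2]=60

bus = none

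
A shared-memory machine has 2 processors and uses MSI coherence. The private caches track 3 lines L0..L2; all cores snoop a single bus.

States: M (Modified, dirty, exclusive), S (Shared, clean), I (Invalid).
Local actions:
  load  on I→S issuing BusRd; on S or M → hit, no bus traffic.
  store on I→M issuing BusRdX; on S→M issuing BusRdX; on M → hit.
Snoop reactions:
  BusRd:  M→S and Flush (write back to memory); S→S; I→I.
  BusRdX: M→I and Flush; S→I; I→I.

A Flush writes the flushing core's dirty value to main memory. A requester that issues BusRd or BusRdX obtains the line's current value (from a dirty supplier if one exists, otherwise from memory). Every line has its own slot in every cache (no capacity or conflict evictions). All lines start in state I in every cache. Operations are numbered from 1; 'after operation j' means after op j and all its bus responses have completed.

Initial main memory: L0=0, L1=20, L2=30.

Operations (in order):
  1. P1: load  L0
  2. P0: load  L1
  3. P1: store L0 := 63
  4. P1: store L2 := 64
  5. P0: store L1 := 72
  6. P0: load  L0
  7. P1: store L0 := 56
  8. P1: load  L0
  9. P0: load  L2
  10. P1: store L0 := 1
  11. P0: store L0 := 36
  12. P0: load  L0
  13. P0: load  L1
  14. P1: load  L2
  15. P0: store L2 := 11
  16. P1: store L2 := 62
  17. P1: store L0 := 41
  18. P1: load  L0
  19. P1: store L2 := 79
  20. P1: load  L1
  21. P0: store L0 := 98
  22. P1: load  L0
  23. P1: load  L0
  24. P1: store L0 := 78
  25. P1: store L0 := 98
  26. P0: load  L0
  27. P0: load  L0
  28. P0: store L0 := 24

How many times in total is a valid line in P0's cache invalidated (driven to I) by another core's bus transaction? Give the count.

invalidations = 4

[1] P1: load  L0 | P0:I, P1:S(0) | bus: BusRd
[2] P0: load  L1 | P0:S(20), P1:I | bus: BusRd
[3] P1: store L0 := 63 | P0:I, P1:M(63) | bus: BusRdX
[4] P1: store L2 := 64 | P0:I, P1:M(64) | bus: BusRdX
[5] P0: store L1 := 72 | P0:M(72), P1:I | bus: BusRdX
[6] P0: load  L0 | P0:S(63), P1:S(63) | bus: BusRd,Flush
[7] P1: store L0 := 56 | P0:I, P1:M(56) | bus: BusRdX
[8] P1: load  L0 | P0:I, P1:M(56) | bus: none
[9] P0: load  L2 | P0:S(64), P1:S(64) | bus: BusRd,Flush
[10] P1: store L0 := 1 | P0:I, P1:M(1) | bus: none
[11] P0: store L0 := 36 | P0:M(36), P1:I | bus: BusRdX,Flush
[12] P0: load  L0 | P0:M(36), P1:I | bus: none
[13] P0: load  L1 | P0:M(72), P1:I | bus: none
[14] P1: load  L2 | P0:S(64), P1:S(64) | bus: none
[15] P0: store L2 := 11 | P0:M(11), P1:I | bus: BusRdX
[16] P1: store L2 := 62 | P0:I, P1:M(62) | bus: BusRdX,Flush
[17] P1: store L0 := 41 | P0:I, P1:M(41) | bus: BusRdX,Flush
[18] P1: load  L0 | P0:I, P1:M(41) | bus: none
[19] P1: store L2 := 79 | P0:I, P1:M(79) | bus: none
[20] P1: load  L1 | P0:S(72), P1:S(72) | bus: BusRd,Flush
[21] P0: store L0 := 98 | P0:M(98), P1:I | bus: BusRdX,Flush
[22] P1: load  L0 | P0:S(98), P1:S(98) | bus: BusRd,Flush
[23] P1: load  L0 | P0:S(98), P1:S(98) | bus: none
[24] P1: store L0 := 78 | P0:I, P1:M(78) | bus: BusRdX
[25] P1: store L0 := 98 | P0:I, P1:M(98) | bus: none
[26] P0: load  L0 | P0:S(98), P1:S(98) | bus: BusRd,Flush
[27] P0: load  L0 | P0:S(98), P1:S(98) | bus: none
[28] P0: store L0 := 24 | P0:M(24), P1:I | bus: BusRdX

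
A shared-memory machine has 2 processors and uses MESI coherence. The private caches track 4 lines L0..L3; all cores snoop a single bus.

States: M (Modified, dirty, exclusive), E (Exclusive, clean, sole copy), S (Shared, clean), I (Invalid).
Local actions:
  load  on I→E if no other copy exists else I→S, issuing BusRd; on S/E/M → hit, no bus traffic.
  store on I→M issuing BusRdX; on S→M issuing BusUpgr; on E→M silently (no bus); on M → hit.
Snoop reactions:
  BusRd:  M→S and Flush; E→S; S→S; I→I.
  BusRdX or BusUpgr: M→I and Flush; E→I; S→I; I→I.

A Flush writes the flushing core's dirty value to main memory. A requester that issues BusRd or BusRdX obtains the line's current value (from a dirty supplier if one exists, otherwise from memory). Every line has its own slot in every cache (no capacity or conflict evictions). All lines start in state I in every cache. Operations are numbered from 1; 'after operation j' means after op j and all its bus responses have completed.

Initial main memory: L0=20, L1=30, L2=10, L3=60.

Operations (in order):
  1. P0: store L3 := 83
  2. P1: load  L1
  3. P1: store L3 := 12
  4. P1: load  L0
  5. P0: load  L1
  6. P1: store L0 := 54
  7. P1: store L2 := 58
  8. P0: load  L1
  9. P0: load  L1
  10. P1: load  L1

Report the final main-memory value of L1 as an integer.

[1] P0: store L3 := 83 | P0:M(83), P1:I | bus: BusRdX
[2] P1: load  L1 | P0:I, P1:E(30) | bus: BusRd
[3] P1: store L3 := 12 | P0:I, P1:M(12) | bus: BusRdX,Flush
[4] P1: load  L0 | P0:I, P1:E(20) | bus: BusRd
[5] P0: load  L1 | P0:S(30), P1:S(30) | bus: BusRd
[6] P1: store L0 := 54 | P0:I, P1:M(54) | bus: none
[7] P1: store L2 := 58 | P0:I, P1:M(58) | bus: BusRdX
[8] P0: load  L1 | P0:S(30), P1:S(30) | bus: none
[9] P0: load  L1 | P0:S(30), P1:S(30) | bus: none
[10] P1: load  L1 | P0:S(30), P1:S(30) | bus: none

memory[L1] = 30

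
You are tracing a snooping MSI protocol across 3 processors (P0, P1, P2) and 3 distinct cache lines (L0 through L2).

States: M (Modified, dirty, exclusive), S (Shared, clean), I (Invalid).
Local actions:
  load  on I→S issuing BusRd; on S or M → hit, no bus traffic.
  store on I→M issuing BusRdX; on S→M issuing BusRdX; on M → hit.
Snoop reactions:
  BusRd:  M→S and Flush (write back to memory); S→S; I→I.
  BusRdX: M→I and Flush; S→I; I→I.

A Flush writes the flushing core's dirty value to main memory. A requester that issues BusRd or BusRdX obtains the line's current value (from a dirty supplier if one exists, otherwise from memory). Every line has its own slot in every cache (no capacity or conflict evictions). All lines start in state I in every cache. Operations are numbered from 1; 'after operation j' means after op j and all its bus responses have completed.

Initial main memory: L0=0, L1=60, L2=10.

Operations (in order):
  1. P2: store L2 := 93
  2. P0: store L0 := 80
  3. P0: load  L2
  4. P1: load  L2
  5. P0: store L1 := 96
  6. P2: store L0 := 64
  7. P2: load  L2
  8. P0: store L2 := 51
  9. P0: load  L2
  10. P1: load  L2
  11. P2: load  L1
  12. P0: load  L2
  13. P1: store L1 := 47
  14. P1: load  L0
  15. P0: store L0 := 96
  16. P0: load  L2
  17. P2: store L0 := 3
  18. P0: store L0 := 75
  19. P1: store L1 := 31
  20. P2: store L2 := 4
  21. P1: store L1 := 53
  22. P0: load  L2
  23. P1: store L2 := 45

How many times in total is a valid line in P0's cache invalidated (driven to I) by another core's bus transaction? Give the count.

invalidations = 5

step 1: P2: store L2 := 93  ⟶  IIM  (L2)  txn=BusRdX  M[L2]=10
step 2: P0: store L0 := 80  ⟶  MII  (L0)  txn=BusRdX  M[L0]=0
step 3: P0: load  L2  ⟶  SIS  (L2)  txn=BusRd+Flush  M[L2]=93
step 4: P1: load  L2  ⟶  SSS  (L2)  txn=BusRd  M[L2]=93
step 5: P0: store L1 := 96  ⟶  MII  (L1)  txn=BusRdX  M[L1]=60
step 6: P2: store L0 := 64  ⟶  IIM  (L0)  txn=BusRdX+Flush  M[L0]=80
step 7: P2: load  L2  ⟶  SSS  (L2)  txn=∅  M[L2]=93
step 8: P0: store L2 := 51  ⟶  MII  (L2)  txn=BusRdX  M[L2]=93
step 9: P0: load  L2  ⟶  MII  (L2)  txn=∅  M[L2]=93
step 10: P1: load  L2  ⟶  SSI  (L2)  txn=BusRd+Flush  M[L2]=51
step 11: P2: load  L1  ⟶  SIS  (L1)  txn=BusRd+Flush  M[L1]=96
step 12: P0: load  L2  ⟶  SSI  (L2)  txn=∅  M[L2]=51
step 13: P1: store L1 := 47  ⟶  IMI  (L1)  txn=BusRdX  M[L1]=96
step 14: P1: load  L0  ⟶  ISS  (L0)  txn=BusRd+Flush  M[L0]=64
step 15: P0: store L0 := 96  ⟶  MII  (L0)  txn=BusRdX  M[L0]=64
step 16: P0: load  L2  ⟶  SSI  (L2)  txn=∅  M[L2]=51
step 17: P2: store L0 := 3  ⟶  IIM  (L0)  txn=BusRdX+Flush  M[L0]=96
step 18: P0: store L0 := 75  ⟶  MII  (L0)  txn=BusRdX+Flush  M[L0]=3
step 19: P1: store L1 := 31  ⟶  IMI  (L1)  txn=∅  M[L1]=96
step 20: P2: store L2 := 4  ⟶  IIM  (L2)  txn=BusRdX  M[L2]=51
step 21: P1: store L1 := 53  ⟶  IMI  (L1)  txn=∅  M[L1]=96
step 22: P0: load  L2  ⟶  SIS  (L2)  txn=BusRd+Flush  M[L2]=4
step 23: P1: store L2 := 45  ⟶  IMI  (L2)  txn=BusRdX  M[L2]=4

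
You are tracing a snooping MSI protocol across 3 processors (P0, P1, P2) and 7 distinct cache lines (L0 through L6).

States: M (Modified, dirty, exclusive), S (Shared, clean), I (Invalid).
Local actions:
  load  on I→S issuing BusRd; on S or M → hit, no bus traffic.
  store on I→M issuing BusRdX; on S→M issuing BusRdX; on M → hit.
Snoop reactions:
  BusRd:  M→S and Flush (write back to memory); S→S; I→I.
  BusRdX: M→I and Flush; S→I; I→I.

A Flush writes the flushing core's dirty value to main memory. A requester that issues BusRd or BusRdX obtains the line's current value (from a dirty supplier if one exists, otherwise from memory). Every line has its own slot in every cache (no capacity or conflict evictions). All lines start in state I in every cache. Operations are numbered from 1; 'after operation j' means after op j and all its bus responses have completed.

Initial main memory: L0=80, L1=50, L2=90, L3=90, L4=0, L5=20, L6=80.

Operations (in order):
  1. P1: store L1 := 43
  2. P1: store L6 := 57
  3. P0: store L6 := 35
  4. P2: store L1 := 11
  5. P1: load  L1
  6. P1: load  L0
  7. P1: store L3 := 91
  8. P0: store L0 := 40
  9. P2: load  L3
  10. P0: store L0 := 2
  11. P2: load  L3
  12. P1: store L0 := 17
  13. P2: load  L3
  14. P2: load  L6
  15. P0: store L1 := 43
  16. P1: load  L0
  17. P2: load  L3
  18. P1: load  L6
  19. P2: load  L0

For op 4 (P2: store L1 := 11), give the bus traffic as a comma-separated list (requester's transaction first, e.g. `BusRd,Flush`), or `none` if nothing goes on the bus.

bus = BusRdX,Flush

1. P1: store L1 := 43  bus=[BusRdX]  L1: P0=I P1=M P2=I  mem[L1]=50
2. P1: store L6 := 57  bus=[BusRdX]  L6: P0=I P1=M P2=I  mem[L6]=80
3. P0: store L6 := 35  bus=[BusRdX,Flush]  L6: P0=M P1=I P2=I  mem[L6]=57
4. P2: store L1 := 11  bus=[BusRdX,Flush]  L1: P0=I P1=I P2=M  mem[L1]=43
5. P1: load  L1  bus=[BusRd,Flush]  L1: P0=I P1=S P2=S  mem[L1]=11
6. P1: load  L0  bus=[BusRd]  L0: P0=I P1=S P2=I  mem[L0]=80
7. P1: store L3 := 91  bus=[BusRdX]  L3: P0=I P1=M P2=I  mem[L3]=90
8. P0: store L0 := 40  bus=[BusRdX]  L0: P0=M P1=I P2=I  mem[L0]=80
9. P2: load  L3  bus=[BusRd,Flush]  L3: P0=I P1=S P2=S  mem[L3]=91
10. P0: store L0 := 2  bus=[-]  L0: P0=M P1=I P2=I  mem[L0]=80
11. P2: load  L3  bus=[-]  L3: P0=I P1=S P2=S  mem[L3]=91
12. P1: store L0 := 17  bus=[BusRdX,Flush]  L0: P0=I P1=M P2=I  mem[L0]=2
13. P2: load  L3  bus=[-]  L3: P0=I P1=S P2=S  mem[L3]=91
14. P2: load  L6  bus=[BusRd,Flush]  L6: P0=S P1=I P2=S  mem[L6]=35
15. P0: store L1 := 43  bus=[BusRdX]  L1: P0=M P1=I P2=I  mem[L1]=11
16. P1: load  L0  bus=[-]  L0: P0=I P1=M P2=I  mem[L0]=2
17. P2: load  L3  bus=[-]  L3: P0=I P1=S P2=S  mem[L3]=91
18. P1: load  L6  bus=[BusRd]  L6: P0=S P1=S P2=S  mem[L6]=35
19. P2: load  L0  bus=[BusRd,Flush]  L0: P0=I P1=S P2=S  mem[L0]=17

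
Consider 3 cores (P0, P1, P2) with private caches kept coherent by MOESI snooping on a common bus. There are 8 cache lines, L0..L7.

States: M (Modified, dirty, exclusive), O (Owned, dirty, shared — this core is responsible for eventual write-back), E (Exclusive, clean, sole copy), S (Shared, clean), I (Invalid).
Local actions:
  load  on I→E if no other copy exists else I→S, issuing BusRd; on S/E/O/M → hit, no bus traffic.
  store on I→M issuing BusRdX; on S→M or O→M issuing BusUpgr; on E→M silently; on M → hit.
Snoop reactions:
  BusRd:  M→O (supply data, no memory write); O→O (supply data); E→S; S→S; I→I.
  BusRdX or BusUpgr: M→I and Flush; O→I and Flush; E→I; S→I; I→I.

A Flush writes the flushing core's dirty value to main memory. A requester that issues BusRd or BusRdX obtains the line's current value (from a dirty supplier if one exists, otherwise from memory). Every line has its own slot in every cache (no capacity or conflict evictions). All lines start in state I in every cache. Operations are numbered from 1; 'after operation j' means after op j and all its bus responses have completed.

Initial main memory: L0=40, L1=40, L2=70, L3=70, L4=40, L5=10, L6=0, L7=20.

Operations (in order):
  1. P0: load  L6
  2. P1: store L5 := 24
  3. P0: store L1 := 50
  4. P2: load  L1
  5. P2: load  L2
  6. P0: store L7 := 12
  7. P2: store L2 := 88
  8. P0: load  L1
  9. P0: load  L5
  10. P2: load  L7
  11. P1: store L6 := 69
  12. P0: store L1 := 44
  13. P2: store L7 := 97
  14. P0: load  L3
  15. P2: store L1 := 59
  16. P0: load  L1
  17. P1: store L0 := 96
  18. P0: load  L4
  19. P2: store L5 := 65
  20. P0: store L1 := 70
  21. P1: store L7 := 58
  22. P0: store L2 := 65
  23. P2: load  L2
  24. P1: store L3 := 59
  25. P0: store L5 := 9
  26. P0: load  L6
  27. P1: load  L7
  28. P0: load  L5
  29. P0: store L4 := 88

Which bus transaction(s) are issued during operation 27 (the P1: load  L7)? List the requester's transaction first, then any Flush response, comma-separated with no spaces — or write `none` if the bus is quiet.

bus = none

1. P0: load  L6  bus=[BusRd]  L6: P0=E P1=I P2=I  mem[L6]=0
2. P1: store L5 := 24  bus=[BusRdX]  L5: P0=I P1=M P2=I  mem[L5]=10
3. P0: store L1 := 50  bus=[BusRdX]  L1: P0=M P1=I P2=I  mem[L1]=40
4. P2: load  L1  bus=[BusRd]  L1: P0=O P1=I P2=S  mem[L1]=40
5. P2: load  L2  bus=[BusRd]  L2: P0=I P1=I P2=E  mem[L2]=70
6. P0: store L7 := 12  bus=[BusRdX]  L7: P0=M P1=I P2=I  mem[L7]=20
7. P2: store L2 := 88  bus=[-]  L2: P0=I P1=I P2=M  mem[L2]=70
8. P0: load  L1  bus=[-]  L1: P0=O P1=I P2=S  mem[L1]=40
9. P0: load  L5  bus=[BusRd]  L5: P0=S P1=O P2=I  mem[L5]=10
10. P2: load  L7  bus=[BusRd]  L7: P0=O P1=I P2=S  mem[L7]=20
11. P1: store L6 := 69  bus=[BusRdX]  L6: P0=I P1=M P2=I  mem[L6]=0
12. P0: store L1 := 44  bus=[BusUpgr]  L1: P0=M P1=I P2=I  mem[L1]=40
13. P2: store L7 := 97  bus=[BusUpgr,Flush]  L7: P0=I P1=I P2=M  mem[L7]=12
14. P0: load  L3  bus=[BusRd]  L3: P0=E P1=I P2=I  mem[L3]=70
15. P2: store L1 := 59  bus=[BusRdX,Flush]  L1: P0=I P1=I P2=M  mem[L1]=44
16. P0: load  L1  bus=[BusRd]  L1: P0=S P1=I P2=O  mem[L1]=44
17. P1: store L0 := 96  bus=[BusRdX]  L0: P0=I P1=M P2=I  mem[L0]=40
18. P0: load  L4  bus=[BusRd]  L4: P0=E P1=I P2=I  mem[L4]=40
19. P2: store L5 := 65  bus=[BusRdX,Flush]  L5: P0=I P1=I P2=M  mem[L5]=24
20. P0: store L1 := 70  bus=[BusUpgr,Flush]  L1: P0=M P1=I P2=I  mem[L1]=59
21. P1: store L7 := 58  bus=[BusRdX,Flush]  L7: P0=I P1=M P2=I  mem[L7]=97
22. P0: store L2 := 65  bus=[BusRdX,Flush]  L2: P0=M P1=I P2=I  mem[L2]=88
23. P2: load  L2  bus=[BusRd]  L2: P0=O P1=I P2=S  mem[L2]=88
24. P1: store L3 := 59  bus=[BusRdX]  L3: P0=I P1=M P2=I  mem[L3]=70
25. P0: store L5 := 9  bus=[BusRdX,Flush]  L5: P0=M P1=I P2=I  mem[L5]=65
26. P0: load  L6  bus=[BusRd]  L6: P0=S P1=O P2=I  mem[L6]=0
27. P1: load  L7  bus=[-]  L7: P0=I P1=M P2=I  mem[L7]=97
28. P0: load  L5  bus=[-]  L5: P0=M P1=I P2=I  mem[L5]=65
29. P0: store L4 := 88  bus=[-]  L4: P0=M P1=I P2=I  mem[L4]=40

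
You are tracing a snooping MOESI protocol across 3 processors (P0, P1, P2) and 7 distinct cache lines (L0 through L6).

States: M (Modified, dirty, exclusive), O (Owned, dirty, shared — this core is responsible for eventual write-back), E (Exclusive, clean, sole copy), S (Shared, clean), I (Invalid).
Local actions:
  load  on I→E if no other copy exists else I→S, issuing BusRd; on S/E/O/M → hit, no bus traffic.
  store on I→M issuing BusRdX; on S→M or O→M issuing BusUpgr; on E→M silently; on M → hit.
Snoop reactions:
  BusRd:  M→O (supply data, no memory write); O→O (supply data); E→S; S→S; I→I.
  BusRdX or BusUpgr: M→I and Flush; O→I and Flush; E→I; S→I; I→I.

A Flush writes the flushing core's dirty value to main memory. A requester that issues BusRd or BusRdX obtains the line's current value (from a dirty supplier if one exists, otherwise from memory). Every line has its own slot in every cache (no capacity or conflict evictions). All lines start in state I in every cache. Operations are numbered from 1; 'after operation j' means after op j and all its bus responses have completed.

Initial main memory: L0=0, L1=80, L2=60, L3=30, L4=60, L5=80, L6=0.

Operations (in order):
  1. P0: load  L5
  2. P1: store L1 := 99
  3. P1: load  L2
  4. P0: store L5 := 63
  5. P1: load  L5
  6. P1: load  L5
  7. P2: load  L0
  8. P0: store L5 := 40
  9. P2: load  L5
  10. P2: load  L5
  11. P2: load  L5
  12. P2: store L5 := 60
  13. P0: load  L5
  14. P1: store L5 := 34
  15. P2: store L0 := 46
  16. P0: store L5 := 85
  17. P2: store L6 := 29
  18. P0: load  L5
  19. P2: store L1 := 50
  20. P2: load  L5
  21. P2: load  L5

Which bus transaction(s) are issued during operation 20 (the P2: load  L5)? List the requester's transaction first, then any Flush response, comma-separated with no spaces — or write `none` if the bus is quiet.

bus = BusRd

[1] P0: load  L5 | P0:E(80), P1:I, P2:I | bus: BusRd
[2] P1: store L1 := 99 | P0:I, P1:M(99), P2:I | bus: BusRdX
[3] P1: load  L2 | P0:I, P1:E(60), P2:I | bus: BusRd
[4] P0: store L5 := 63 | P0:M(63), P1:I, P2:I | bus: none
[5] P1: load  L5 | P0:O(63), P1:S(63), P2:I | bus: BusRd
[6] P1: load  L5 | P0:O(63), P1:S(63), P2:I | bus: none
[7] P2: load  L0 | P0:I, P1:I, P2:E(0) | bus: BusRd
[8] P0: store L5 := 40 | P0:M(40), P1:I, P2:I | bus: BusUpgr
[9] P2: load  L5 | P0:O(40), P1:I, P2:S(40) | bus: BusRd
[10] P2: load  L5 | P0:O(40), P1:I, P2:S(40) | bus: none
[11] P2: load  L5 | P0:O(40), P1:I, P2:S(40) | bus: none
[12] P2: store L5 := 60 | P0:I, P1:I, P2:M(60) | bus: BusUpgr,Flush
[13] P0: load  L5 | P0:S(60), P1:I, P2:O(60) | bus: BusRd
[14] P1: store L5 := 34 | P0:I, P1:M(34), P2:I | bus: BusRdX,Flush
[15] P2: store L0 := 46 | P0:I, P1:I, P2:M(46) | bus: none
[16] P0: store L5 := 85 | P0:M(85), P1:I, P2:I | bus: BusRdX,Flush
[17] P2: store L6 := 29 | P0:I, P1:I, P2:M(29) | bus: BusRdX
[18] P0: load  L5 | P0:M(85), P1:I, P2:I | bus: none
[19] P2: store L1 := 50 | P0:I, P1:I, P2:M(50) | bus: BusRdX,Flush
[20] P2: load  L5 | P0:O(85), P1:I, P2:S(85) | bus: BusRd
[21] P2: load  L5 | P0:O(85), P1:I, P2:S(85) | bus: none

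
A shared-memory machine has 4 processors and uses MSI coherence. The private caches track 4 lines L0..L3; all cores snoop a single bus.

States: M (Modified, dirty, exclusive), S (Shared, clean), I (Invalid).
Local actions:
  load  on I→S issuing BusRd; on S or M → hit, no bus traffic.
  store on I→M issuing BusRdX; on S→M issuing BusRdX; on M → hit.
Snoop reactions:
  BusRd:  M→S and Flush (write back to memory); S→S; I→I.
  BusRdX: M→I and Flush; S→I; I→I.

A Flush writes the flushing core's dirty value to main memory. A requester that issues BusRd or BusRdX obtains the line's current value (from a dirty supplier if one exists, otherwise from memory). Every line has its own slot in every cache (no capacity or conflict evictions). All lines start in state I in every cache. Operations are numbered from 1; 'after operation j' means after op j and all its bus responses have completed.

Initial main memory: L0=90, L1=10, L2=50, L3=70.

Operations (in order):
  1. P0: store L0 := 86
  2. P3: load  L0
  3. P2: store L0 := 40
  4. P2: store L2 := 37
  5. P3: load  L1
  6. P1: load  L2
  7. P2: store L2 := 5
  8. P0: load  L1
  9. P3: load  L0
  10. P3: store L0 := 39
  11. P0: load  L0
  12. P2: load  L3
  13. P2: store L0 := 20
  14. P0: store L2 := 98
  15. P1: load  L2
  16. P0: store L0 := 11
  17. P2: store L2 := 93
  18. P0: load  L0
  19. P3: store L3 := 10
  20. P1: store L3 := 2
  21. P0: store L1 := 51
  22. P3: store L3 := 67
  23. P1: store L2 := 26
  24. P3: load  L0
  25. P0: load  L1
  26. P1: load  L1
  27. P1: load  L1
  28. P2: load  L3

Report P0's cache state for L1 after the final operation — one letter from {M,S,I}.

  op1 P0: store L0 := 86 → M/I/I/I on L0; bus BusRdX; mem=90
  op2 P3: load  L0 → S/I/I/S on L0; bus BusRd Flush; mem=86
  op3 P2: store L0 := 40 → I/I/M/I on L0; bus BusRdX; mem=86
  op4 P2: store L2 := 37 → I/I/M/I on L2; bus BusRdX; mem=50
  op5 P3: load  L1 → I/I/I/S on L1; bus BusRd; mem=10
  op6 P1: load  L2 → I/S/S/I on L2; bus BusRd Flush; mem=37
  op7 P2: store L2 := 5 → I/I/M/I on L2; bus BusRdX; mem=37
  op8 P0: load  L1 → S/I/I/S on L1; bus BusRd; mem=10
  op9 P3: load  L0 → I/I/S/S on L0; bus BusRd Flush; mem=40
  op10 P3: store L0 := 39 → I/I/I/M on L0; bus BusRdX; mem=40
  op11 P0: load  L0 → S/I/I/S on L0; bus BusRd Flush; mem=39
  op12 P2: load  L3 → I/I/S/I on L3; bus BusRd; mem=70
  op13 P2: store L0 := 20 → I/I/M/I on L0; bus BusRdX; mem=39
  op14 P0: store L2 := 98 → M/I/I/I on L2; bus BusRdX Flush; mem=5
  op15 P1: load  L2 → S/S/I/I on L2; bus BusRd Flush; mem=98
  op16 P0: store L0 := 11 → M/I/I/I on L0; bus BusRdX Flush; mem=20
  op17 P2: store L2 := 93 → I/I/M/I on L2; bus BusRdX; mem=98
  op18 P0: load  L0 → M/I/I/I on L0; bus (none); mem=20
  op19 P3: store L3 := 10 → I/I/I/M on L3; bus BusRdX; mem=70
  op20 P1: store L3 := 2 → I/M/I/I on L3; bus BusRdX Flush; mem=10
  op21 P0: store L1 := 51 → M/I/I/I on L1; bus BusRdX; mem=10
  op22 P3: store L3 := 67 → I/I/I/M on L3; bus BusRdX Flush; mem=2
  op23 P1: store L2 := 26 → I/M/I/I on L2; bus BusRdX Flush; mem=93
  op24 P3: load  L0 → S/I/I/S on L0; bus BusRd Flush; mem=11
  op25 P0: load  L1 → M/I/I/I on L1; bus (none); mem=10
  op26 P1: load  L1 → S/S/I/I on L1; bus BusRd Flush; mem=51
  op27 P1: load  L1 → S/S/I/I on L1; bus (none); mem=51
  op28 P2: load  L3 → I/I/S/S on L3; bus BusRd Flush; mem=67

state = S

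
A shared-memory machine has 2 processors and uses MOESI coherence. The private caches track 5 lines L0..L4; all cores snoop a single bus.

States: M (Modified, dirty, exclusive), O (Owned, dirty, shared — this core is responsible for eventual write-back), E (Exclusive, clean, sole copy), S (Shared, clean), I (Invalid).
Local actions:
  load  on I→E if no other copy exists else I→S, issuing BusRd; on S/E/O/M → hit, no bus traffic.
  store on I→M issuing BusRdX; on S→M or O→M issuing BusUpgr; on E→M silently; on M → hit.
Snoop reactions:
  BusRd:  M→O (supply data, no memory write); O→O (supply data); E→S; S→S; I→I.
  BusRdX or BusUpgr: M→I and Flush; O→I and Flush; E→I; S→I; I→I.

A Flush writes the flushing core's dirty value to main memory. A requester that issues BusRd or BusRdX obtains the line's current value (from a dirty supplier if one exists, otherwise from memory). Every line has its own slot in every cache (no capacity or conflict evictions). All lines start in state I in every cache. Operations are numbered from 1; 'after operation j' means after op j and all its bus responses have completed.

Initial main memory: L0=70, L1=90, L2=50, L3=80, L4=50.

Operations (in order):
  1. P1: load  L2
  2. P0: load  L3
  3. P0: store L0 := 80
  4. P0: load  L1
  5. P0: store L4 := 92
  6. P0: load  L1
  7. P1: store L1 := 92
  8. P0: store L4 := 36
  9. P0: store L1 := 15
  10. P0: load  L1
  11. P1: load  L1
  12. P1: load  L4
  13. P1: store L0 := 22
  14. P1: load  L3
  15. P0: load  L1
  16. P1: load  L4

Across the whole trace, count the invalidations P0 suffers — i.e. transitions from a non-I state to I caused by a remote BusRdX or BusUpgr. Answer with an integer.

invalidations = 2

1. P1: load  L2  bus=[BusRd]  L2: P0=I P1=E  mem[L2]=50
2. P0: load  L3  bus=[BusRd]  L3: P0=E P1=I  mem[L3]=80
3. P0: store L0 := 80  bus=[BusRdX]  L0: P0=M P1=I  mem[L0]=70
4. P0: load  L1  bus=[BusRd]  L1: P0=E P1=I  mem[L1]=90
5. P0: store L4 := 92  bus=[BusRdX]  L4: P0=M P1=I  mem[L4]=50
6. P0: load  L1  bus=[-]  L1: P0=E P1=I  mem[L1]=90
7. P1: store L1 := 92  bus=[BusRdX]  L1: P0=I P1=M  mem[L1]=90
8. P0: store L4 := 36  bus=[-]  L4: P0=M P1=I  mem[L4]=50
9. P0: store L1 := 15  bus=[BusRdX,Flush]  L1: P0=M P1=I  mem[L1]=92
10. P0: load  L1  bus=[-]  L1: P0=M P1=I  mem[L1]=92
11. P1: load  L1  bus=[BusRd]  L1: P0=O P1=S  mem[L1]=92
12. P1: load  L4  bus=[BusRd]  L4: P0=O P1=S  mem[L4]=50
13. P1: store L0 := 22  bus=[BusRdX,Flush]  L0: P0=I P1=M  mem[L0]=80
14. P1: load  L3  bus=[BusRd]  L3: P0=S P1=S  mem[L3]=80
15. P0: load  L1  bus=[-]  L1: P0=O P1=S  mem[L1]=92
16. P1: load  L4  bus=[-]  L4: P0=O P1=S  mem[L4]=50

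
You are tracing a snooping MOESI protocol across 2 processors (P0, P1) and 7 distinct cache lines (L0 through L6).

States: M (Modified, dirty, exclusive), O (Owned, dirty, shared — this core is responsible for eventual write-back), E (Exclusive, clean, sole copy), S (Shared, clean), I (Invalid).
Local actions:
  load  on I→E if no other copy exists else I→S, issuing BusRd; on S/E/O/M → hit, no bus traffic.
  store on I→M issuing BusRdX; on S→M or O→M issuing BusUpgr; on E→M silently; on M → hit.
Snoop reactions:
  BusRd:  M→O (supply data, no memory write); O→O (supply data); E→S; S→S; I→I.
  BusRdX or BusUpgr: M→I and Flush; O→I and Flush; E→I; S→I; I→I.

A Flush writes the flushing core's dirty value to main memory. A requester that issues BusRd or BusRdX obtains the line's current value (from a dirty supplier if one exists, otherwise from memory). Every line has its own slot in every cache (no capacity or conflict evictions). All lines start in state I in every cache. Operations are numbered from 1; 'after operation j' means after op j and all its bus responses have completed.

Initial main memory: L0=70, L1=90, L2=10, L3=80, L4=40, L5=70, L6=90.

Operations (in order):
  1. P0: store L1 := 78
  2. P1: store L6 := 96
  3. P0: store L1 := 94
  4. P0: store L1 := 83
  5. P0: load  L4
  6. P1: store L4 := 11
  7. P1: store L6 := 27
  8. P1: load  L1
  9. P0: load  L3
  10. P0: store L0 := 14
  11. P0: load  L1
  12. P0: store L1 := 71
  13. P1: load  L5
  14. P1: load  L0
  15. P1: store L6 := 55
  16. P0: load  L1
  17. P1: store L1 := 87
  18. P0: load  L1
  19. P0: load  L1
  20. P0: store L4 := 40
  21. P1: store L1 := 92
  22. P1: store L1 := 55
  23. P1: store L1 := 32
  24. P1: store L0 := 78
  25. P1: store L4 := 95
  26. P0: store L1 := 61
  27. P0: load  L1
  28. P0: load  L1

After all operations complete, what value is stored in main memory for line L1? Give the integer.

[1] P0: store L1 := 78 | P0:M(78), P1:I | bus: BusRdX
[2] P1: store L6 := 96 | P0:I, P1:M(96) | bus: BusRdX
[3] P0: store L1 := 94 | P0:M(94), P1:I | bus: none
[4] P0: store L1 := 83 | P0:M(83), P1:I | bus: none
[5] P0: load  L4 | P0:E(40), P1:I | bus: BusRd
[6] P1: store L4 := 11 | P0:I, P1:M(11) | bus: BusRdX
[7] P1: store L6 := 27 | P0:I, P1:M(27) | bus: none
[8] P1: load  L1 | P0:O(83), P1:S(83) | bus: BusRd
[9] P0: load  L3 | P0:E(80), P1:I | bus: BusRd
[10] P0: store L0 := 14 | P0:M(14), P1:I | bus: BusRdX
[11] P0: load  L1 | P0:O(83), P1:S(83) | bus: none
[12] P0: store L1 := 71 | P0:M(71), P1:I | bus: BusUpgr
[13] P1: load  L5 | P0:I, P1:E(70) | bus: BusRd
[14] P1: load  L0 | P0:O(14), P1:S(14) | bus: BusRd
[15] P1: store L6 := 55 | P0:I, P1:M(55) | bus: none
[16] P0: load  L1 | P0:M(71), P1:I | bus: none
[17] P1: store L1 := 87 | P0:I, P1:M(87) | bus: BusRdX,Flush
[18] P0: load  L1 | P0:S(87), P1:O(87) | bus: BusRd
[19] P0: load  L1 | P0:S(87), P1:O(87) | bus: none
[20] P0: store L4 := 40 | P0:M(40), P1:I | bus: BusRdX,Flush
[21] P1: store L1 := 92 | P0:I, P1:M(92) | bus: BusUpgr
[22] P1: store L1 := 55 | P0:I, P1:M(55) | bus: none
[23] P1: store L1 := 32 | P0:I, P1:M(32) | bus: none
[24] P1: store L0 := 78 | P0:I, P1:M(78) | bus: BusUpgr,Flush
[25] P1: store L4 := 95 | P0:I, P1:M(95) | bus: BusRdX,Flush
[26] P0: store L1 := 61 | P0:M(61), P1:I | bus: BusRdX,Flush
[27] P0: load  L1 | P0:M(61), P1:I | bus: none
[28] P0: load  L1 | P0:M(61), P1:I | bus: none

memory[L1] = 32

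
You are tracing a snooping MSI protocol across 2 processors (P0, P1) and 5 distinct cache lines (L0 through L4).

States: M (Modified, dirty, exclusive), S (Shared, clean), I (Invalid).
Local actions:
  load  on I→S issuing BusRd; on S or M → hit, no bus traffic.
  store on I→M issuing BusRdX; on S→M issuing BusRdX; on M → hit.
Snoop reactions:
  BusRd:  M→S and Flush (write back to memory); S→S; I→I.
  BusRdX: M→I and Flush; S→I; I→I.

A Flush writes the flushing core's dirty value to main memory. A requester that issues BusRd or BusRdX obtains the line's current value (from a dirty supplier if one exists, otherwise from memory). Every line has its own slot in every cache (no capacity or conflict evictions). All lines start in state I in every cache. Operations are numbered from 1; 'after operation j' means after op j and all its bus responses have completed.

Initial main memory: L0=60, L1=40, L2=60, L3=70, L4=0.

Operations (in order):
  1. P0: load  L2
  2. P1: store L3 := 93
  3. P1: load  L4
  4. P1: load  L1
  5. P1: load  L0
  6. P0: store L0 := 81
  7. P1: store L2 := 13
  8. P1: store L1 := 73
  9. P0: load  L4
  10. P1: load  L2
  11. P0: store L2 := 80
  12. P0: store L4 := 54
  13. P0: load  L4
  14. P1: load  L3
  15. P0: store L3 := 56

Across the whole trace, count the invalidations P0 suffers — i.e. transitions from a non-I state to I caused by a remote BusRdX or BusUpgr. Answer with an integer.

invalidations = 1

step 1: P0: load  L2  ⟶  SI  (L2)  txn=BusRd  M[L2]=60
step 2: P1: store L3 := 93  ⟶  IM  (L3)  txn=BusRdX  M[L3]=70
step 3: P1: load  L4  ⟶  IS  (L4)  txn=BusRd  M[L4]=0
step 4: P1: load  L1  ⟶  IS  (L1)  txn=BusRd  M[L1]=40
step 5: P1: load  L0  ⟶  IS  (L0)  txn=BusRd  M[L0]=60
step 6: P0: store L0 := 81  ⟶  MI  (L0)  txn=BusRdX  M[L0]=60
step 7: P1: store L2 := 13  ⟶  IM  (L2)  txn=BusRdX  M[L2]=60
step 8: P1: store L1 := 73  ⟶  IM  (L1)  txn=BusRdX  M[L1]=40
step 9: P0: load  L4  ⟶  SS  (L4)  txn=BusRd  M[L4]=0
step 10: P1: load  L2  ⟶  IM  (L2)  txn=∅  M[L2]=60
step 11: P0: store L2 := 80  ⟶  MI  (L2)  txn=BusRdX+Flush  M[L2]=13
step 12: P0: store L4 := 54  ⟶  MI  (L4)  txn=BusRdX  M[L4]=0
step 13: P0: load  L4  ⟶  MI  (L4)  txn=∅  M[L4]=0
step 14: P1: load  L3  ⟶  IM  (L3)  txn=∅  M[L3]=70
step 15: P0: store L3 := 56  ⟶  MI  (L3)  txn=BusRdX+Flush  M[L3]=93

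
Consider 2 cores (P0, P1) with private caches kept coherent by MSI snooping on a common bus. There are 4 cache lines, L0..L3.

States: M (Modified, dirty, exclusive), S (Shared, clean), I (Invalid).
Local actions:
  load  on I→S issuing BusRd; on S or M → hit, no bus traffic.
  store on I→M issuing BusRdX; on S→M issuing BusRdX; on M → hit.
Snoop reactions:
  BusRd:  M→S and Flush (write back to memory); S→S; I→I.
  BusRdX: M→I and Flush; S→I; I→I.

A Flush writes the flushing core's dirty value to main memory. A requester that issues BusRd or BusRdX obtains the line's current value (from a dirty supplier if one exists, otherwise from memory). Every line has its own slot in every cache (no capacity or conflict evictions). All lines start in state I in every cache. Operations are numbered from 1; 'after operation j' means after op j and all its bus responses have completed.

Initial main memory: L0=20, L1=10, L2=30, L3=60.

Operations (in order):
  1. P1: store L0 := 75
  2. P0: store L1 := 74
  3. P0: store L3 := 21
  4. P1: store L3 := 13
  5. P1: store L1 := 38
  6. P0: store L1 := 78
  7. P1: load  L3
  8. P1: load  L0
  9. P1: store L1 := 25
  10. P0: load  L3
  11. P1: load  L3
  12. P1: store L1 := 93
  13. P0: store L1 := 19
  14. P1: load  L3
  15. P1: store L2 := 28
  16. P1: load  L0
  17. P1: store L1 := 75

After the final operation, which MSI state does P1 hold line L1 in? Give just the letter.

  op1 P1: store L0 := 75 → I/M on L0; bus BusRdX; mem=20
  op2 P0: store L1 := 74 → M/I on L1; bus BusRdX; mem=10
  op3 P0: store L3 := 21 → M/I on L3; bus BusRdX; mem=60
  op4 P1: store L3 := 13 → I/M on L3; bus BusRdX Flush; mem=21
  op5 P1: store L1 := 38 → I/M on L1; bus BusRdX Flush; mem=74
  op6 P0: store L1 := 78 → M/I on L1; bus BusRdX Flush; mem=38
  op7 P1: load  L3 → I/M on L3; bus (none); mem=21
  op8 P1: load  L0 → I/M on L0; bus (none); mem=20
  op9 P1: store L1 := 25 → I/M on L1; bus BusRdX Flush; mem=78
  op10 P0: load  L3 → S/S on L3; bus BusRd Flush; mem=13
  op11 P1: load  L3 → S/S on L3; bus (none); mem=13
  op12 P1: store L1 := 93 → I/M on L1; bus (none); mem=78
  op13 P0: store L1 := 19 → M/I on L1; bus BusRdX Flush; mem=93
  op14 P1: load  L3 → S/S on L3; bus (none); mem=13
  op15 P1: store L2 := 28 → I/M on L2; bus BusRdX; mem=30
  op16 P1: load  L0 → I/M on L0; bus (none); mem=20
  op17 P1: store L1 := 75 → I/M on L1; bus BusRdX Flush; mem=19

state = M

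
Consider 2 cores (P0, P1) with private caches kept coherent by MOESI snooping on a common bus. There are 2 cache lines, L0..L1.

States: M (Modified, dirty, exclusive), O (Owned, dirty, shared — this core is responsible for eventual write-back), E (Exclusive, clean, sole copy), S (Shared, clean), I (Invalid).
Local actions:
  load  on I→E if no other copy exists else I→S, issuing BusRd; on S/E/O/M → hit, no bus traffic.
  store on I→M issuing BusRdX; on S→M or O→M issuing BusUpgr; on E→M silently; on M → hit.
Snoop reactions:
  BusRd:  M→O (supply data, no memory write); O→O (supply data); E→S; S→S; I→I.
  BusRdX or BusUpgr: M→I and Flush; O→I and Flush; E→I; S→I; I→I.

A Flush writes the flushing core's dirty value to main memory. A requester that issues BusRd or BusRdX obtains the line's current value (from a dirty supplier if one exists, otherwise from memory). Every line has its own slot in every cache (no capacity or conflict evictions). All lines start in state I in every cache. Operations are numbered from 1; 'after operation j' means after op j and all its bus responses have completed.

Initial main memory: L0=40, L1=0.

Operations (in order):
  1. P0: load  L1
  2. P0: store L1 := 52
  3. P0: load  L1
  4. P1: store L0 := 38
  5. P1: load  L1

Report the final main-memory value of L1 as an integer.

step 1: P0: load  L1  ⟶  EI  (L1)  txn=BusRd  M[L1]=0
step 2: P0: store L1 := 52  ⟶  MI  (L1)  txn=∅  M[L1]=0
step 3: P0: load  L1  ⟶  MI  (L1)  txn=∅  M[L1]=0
step 4: P1: store L0 := 38  ⟶  IM  (L0)  txn=BusRdX  M[L0]=40
step 5: P1: load  L1  ⟶  OS  (L1)  txn=BusRd  M[L1]=0

memory[L1] = 0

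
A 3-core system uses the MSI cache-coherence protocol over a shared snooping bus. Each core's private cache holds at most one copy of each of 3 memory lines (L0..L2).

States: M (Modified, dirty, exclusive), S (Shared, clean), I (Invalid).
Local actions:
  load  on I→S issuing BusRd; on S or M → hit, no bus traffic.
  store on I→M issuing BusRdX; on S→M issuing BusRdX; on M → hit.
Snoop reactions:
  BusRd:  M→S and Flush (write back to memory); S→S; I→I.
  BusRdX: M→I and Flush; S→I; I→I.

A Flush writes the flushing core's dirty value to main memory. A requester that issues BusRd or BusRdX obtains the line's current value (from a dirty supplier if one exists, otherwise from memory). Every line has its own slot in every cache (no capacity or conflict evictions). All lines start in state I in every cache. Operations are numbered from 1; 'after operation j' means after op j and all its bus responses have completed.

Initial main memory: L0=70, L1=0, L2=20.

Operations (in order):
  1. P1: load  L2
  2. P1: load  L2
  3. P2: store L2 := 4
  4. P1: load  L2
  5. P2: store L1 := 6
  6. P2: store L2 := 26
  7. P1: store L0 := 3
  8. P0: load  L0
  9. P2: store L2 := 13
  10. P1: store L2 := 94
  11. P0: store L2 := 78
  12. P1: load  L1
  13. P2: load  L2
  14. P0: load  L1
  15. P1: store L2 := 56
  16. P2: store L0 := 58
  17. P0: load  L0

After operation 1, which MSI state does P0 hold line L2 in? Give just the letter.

state = I

step 1: P1: load  L2  ⟶  ISI  (L2)  txn=BusRd  M[L2]=20
step 2: P1: load  L2  ⟶  ISI  (L2)  txn=∅  M[L2]=20
step 3: P2: store L2 := 4  ⟶  IIM  (L2)  txn=BusRdX  M[L2]=20
step 4: P1: load  L2  ⟶  ISS  (L2)  txn=BusRd+Flush  M[L2]=4
step 5: P2: store L1 := 6  ⟶  IIM  (L1)  txn=BusRdX  M[L1]=0
step 6: P2: store L2 := 26  ⟶  IIM  (L2)  txn=BusRdX  M[L2]=4
step 7: P1: store L0 := 3  ⟶  IMI  (L0)  txn=BusRdX  M[L0]=70
step 8: P0: load  L0  ⟶  SSI  (L0)  txn=BusRd+Flush  M[L0]=3
step 9: P2: store L2 := 13  ⟶  IIM  (L2)  txn=∅  M[L2]=4
step 10: P1: store L2 := 94  ⟶  IMI  (L2)  txn=BusRdX+Flush  M[L2]=13
step 11: P0: store L2 := 78  ⟶  MII  (L2)  txn=BusRdX+Flush  M[L2]=94
step 12: P1: load  L1  ⟶  ISS  (L1)  txn=BusRd+Flush  M[L1]=6
step 13: P2: load  L2  ⟶  SIS  (L2)  txn=BusRd+Flush  M[L2]=78
step 14: P0: load  L1  ⟶  SSS  (L1)  txn=BusRd  M[L1]=6
step 15: P1: store L2 := 56  ⟶  IMI  (L2)  txn=BusRdX  M[L2]=78
step 16: P2: store L0 := 58  ⟶  IIM  (L0)  txn=BusRdX  M[L0]=3
step 17: P0: load  L0  ⟶  SIS  (L0)  txn=BusRd+Flush  M[L0]=58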